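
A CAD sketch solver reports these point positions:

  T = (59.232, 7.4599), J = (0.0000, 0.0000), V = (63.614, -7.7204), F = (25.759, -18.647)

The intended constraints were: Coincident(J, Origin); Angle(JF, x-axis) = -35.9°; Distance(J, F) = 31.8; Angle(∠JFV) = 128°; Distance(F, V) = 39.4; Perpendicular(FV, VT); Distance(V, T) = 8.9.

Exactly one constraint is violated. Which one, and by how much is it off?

Distance(V, T) = 8.9 — off by 6.90.

J = (0.00, 0.00) ✓; JF at -35.90° ✓; |JF| = 31.80 ✓; ∠JFV = 128.0° ✓; |FV| = 39.40 ✓; ∠(FV, VT) = 90.00° ✓; |VT| = 15.80 ✗.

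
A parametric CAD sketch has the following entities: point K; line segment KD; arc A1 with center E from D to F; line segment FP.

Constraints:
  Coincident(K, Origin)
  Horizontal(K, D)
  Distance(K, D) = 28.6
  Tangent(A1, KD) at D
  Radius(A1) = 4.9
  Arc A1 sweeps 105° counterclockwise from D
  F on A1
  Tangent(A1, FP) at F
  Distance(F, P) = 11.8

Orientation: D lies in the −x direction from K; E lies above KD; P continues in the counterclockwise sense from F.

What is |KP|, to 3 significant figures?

32.1

On A1, D sits at bearing -90° from E; a 105° counterclockwise sweep puts F at bearing 15°, so F = E + 4.9·(cos 15°, sin 15°) = (-23.9, 6.17). Tangency of A1 to FP means the radius EF is perpendicular to FP, so FP runs along (−sin 15°, cos 15°); with |FP| = 11.8, P = (-26.9, 17.6). Then |KP| = |P − K| = 32.1.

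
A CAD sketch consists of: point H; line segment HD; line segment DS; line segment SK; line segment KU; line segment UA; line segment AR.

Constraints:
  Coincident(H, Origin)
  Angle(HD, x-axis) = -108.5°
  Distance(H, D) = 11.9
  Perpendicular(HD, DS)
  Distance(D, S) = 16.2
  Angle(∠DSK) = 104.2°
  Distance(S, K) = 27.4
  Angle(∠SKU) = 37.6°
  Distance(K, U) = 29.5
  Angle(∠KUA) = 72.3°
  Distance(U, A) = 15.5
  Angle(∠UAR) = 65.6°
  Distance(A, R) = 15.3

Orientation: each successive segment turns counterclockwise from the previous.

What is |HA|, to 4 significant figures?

17.57

∠SKU = 37.6° gives KU at -160.3° from the x-axis; with |KU| = 29.5, U = (-1.384, -3.312). ∠KUA = 72.3° gives UA at -52.60° from the x-axis; with |UA| = 15.5, A = (8.030, -15.63). Then |HA| = |A − H| = 17.57.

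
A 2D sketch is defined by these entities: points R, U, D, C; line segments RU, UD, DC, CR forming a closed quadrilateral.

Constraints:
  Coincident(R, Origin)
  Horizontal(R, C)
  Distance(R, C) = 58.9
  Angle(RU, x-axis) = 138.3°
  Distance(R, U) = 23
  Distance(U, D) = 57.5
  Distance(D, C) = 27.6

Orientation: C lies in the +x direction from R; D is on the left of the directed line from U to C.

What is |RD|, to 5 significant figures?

44.925

R is at the origin; RC is horizontal with |RC| = 58.9 and C in +x, so C = (58.9, 0). RU runs at 138.3° with |RU| = 23.0, so U = (-17.173, 15.300). D is determined by |UD| = 57.5 and |DC| = 27.6 together: it lies at the intersection of circle(U, 57.5) and circle(C, 27.6). With |UC| = 77.596, the foot of the radical line on UC is 55.194 from U and the perpendicular offset is √(57.5² − 55.194²) = 16.121. Taking the left-of-UC solution: D = (40.116, 20.222).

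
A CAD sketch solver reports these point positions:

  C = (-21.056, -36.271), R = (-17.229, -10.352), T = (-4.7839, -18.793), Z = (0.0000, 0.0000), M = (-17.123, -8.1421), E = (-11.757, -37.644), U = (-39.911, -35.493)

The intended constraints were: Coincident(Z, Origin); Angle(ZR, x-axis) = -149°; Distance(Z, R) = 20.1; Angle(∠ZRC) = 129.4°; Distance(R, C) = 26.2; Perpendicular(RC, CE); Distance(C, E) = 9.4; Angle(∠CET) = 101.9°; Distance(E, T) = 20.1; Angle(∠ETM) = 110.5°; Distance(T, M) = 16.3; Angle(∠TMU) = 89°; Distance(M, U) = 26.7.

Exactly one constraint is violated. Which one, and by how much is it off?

Distance(M, U) = 26.7 — off by 8.90.

Z = (0.00, 0.00) ✓; ZR at -149.0° ✓; |ZR| = 20.10 ✓; ∠ZRC = 129.4° ✓; |RC| = 26.20 ✓; ∠(RC, CE) = 90.00° ✓; |CE| = 9.400 ✓; ∠CET = 101.9° ✓; |ET| = 20.10 ✓; ∠ETM = 110.5° ✓; |TM| = 16.30 ✓; ∠TMU = 89.00° ✓; |MU| = 35.60 ✗.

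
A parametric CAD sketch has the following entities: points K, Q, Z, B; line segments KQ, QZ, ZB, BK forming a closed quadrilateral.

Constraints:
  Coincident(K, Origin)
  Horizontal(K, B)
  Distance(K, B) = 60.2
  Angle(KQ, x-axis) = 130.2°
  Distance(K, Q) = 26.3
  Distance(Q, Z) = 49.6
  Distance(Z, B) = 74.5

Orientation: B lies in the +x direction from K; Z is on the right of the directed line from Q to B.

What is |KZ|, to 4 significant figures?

30.02

K is at the origin; K and B share the same y with |KB| = 60.2 and B in +x, so B = (60.2, 0). KQ runs at 130.2° with |KQ| = 26.3, so Q = (-16.98, 20.09). Z is determined by |QZ| = 49.6 and |ZB| = 74.5 together: it lies at the intersection of circle(Q, 49.6) and circle(B, 74.5). With |QB| = 79.75, the foot of the radical line on QB is 20.50 from Q and the perpendicular offset is √(49.6² − 20.50²) = 45.17. Taking the right-of-QB solution: Z = (-8.514, -28.79).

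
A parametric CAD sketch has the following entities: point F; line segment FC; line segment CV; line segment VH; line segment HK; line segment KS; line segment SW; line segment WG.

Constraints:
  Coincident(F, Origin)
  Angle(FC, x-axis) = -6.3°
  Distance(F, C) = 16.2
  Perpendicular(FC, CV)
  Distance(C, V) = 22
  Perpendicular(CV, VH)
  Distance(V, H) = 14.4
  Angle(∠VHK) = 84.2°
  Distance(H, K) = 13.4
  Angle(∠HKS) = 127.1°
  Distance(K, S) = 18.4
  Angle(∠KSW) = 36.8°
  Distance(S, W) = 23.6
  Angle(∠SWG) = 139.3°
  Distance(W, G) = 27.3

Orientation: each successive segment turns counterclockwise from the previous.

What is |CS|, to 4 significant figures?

2.820

F is at the origin; FC runs at -6.3° with length 16.2, so C = (16.10, -1.778). The perpendicularity gives CV at right angles to FC, so CV runs at 83.70°; with |CV| = 22.0, V = (18.52, 20.09). CV is perpendicular to VH, so VH runs at 173.7°; with |VH| = 14.4, H = (4.203, 21.67). ∠VHK = 84.2° gives HK at -90.50° from the x-axis; with |HK| = 13.4, K = (4.086, 8.270). ∠HKS = 127.1° gives KS at -37.60° from the x-axis; with |KS| = 18.4, S = (18.66, -2.957). Then |CS| = |S − C| = 2.820.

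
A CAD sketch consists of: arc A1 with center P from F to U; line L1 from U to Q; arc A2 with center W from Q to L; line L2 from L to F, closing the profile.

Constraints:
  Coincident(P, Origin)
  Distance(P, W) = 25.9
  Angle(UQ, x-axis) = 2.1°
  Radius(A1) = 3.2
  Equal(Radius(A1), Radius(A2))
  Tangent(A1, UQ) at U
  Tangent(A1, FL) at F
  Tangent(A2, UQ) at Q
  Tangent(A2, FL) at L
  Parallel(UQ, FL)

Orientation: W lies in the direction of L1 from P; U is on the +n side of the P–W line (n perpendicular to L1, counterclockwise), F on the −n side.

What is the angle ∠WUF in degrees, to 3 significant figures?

83.0°

The slot axis is L1's direction at 2.1°, so u = (cos 2.1°, sin 2.1°) = (0.999, 0.0366) and n = (−sin 2.1°, cos 2.1°) = (-0.0366, 0.999). P is at the origin and W lies 25.9 along u from P, so W = 25.9·u = (25.9, 0.949). Tangency of A1 to both parallel lines with radius 3.2 puts U and F at P ± 3.2·n: U = (-0.117, 3.20), F = (0.117, -3.20). Then cos ∠WUF = UW·UF / (|UW||UF|), giving 83.0°.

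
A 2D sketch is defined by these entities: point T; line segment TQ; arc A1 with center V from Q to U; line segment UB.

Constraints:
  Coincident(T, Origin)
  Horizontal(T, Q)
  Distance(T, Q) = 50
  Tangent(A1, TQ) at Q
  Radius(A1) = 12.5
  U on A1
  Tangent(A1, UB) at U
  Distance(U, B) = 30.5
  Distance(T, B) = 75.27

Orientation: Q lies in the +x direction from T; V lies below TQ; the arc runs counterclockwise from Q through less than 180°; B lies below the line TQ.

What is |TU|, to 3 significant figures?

45.9

Checks: |VU| = 12.50 ✓; ∠(VU, UB) = 90.00° ✓; |UB| = 30.50 ✓; |TB| = 75.27 ✓.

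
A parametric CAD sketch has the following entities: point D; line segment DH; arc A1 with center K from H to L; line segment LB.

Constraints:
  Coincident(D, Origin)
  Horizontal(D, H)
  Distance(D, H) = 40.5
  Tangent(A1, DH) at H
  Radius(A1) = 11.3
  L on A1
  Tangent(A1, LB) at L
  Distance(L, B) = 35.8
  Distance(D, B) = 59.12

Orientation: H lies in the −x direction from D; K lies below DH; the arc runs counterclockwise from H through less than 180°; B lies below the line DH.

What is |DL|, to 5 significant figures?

53.160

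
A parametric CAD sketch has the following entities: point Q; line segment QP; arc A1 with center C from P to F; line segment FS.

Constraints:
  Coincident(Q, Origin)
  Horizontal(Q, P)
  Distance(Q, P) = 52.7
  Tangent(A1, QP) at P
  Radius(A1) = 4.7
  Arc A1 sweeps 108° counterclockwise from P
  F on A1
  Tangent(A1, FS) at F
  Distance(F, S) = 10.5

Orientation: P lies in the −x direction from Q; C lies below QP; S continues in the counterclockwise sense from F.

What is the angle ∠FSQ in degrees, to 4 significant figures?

91.34°

Q is at the origin; QP is horizontal with |QP| = 52.7 and P on the −x side, so P = (-52.70, 0.000). The tangent condition forces CP to be normal to QP, so C = P + (0, -4.7) = (-52.70, -4.700). On A1, P sits at bearing 90° from C; a 108° counterclockwise sweep puts F at bearing 198°, so F = C + 4.7·(cos 198°, sin 198°) = (-57.17, -6.152). Tangency of A1 to FS means the radius CF is perpendicular to FS, so FS runs along (−sin 198°, cos 198°); with |FS| = 10.5, S = (-53.93, -16.14). Then cos ∠FSQ = SF·SQ / (|SF||SQ|), giving 91.34°.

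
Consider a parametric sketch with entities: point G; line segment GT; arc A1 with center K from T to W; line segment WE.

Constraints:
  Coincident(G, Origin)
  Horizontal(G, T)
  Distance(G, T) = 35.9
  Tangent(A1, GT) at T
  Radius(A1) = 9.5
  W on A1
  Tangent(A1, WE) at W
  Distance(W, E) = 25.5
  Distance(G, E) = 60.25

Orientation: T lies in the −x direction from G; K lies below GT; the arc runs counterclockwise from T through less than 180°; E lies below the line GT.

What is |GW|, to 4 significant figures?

45.75

Checks: |KW| = 9.500 ✓; ∠(KW, WE) = 90.00° ✓; |WE| = 25.50 ✓; |GE| = 60.25 ✓.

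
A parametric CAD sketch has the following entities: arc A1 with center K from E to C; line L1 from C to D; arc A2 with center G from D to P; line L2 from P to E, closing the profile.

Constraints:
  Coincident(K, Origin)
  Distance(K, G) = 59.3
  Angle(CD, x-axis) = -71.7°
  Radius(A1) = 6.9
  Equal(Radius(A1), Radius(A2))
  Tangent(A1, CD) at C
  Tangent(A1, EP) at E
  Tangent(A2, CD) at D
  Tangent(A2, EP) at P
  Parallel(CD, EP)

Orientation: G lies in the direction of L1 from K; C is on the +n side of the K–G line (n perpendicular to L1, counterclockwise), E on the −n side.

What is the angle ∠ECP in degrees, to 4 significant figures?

76.90°

The slot axis is L1's direction at -71.7°, so u = (cos -71.7°, sin -71.7°) = (0.3140, -0.9494) and n = (−sin -71.7°, cos -71.7°) = (0.9494, 0.3140). K is at the origin and G lies 59.3 along u from K, so G = 59.3·u = (18.62, -56.30). Tangency of A1 to both parallel lines with radius 6.9 puts C and E at K ± 6.9·n: C = (6.551, 2.167), E = (-6.551, -2.167). Equal radii place D and P the same way about G: D = G + 6.9·n = (25.17, -54.13), P = G − 6.9·n = (12.07, -58.47). Then cos ∠ECP = CE·CP / (|CE||CP|), giving 76.90°.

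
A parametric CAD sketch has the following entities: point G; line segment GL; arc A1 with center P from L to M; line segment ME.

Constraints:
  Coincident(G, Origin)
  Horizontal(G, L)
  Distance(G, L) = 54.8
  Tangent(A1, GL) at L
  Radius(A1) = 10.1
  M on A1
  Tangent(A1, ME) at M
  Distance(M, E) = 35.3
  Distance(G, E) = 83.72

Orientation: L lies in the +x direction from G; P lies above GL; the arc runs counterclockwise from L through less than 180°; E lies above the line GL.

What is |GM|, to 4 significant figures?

65.16

G is at the origin; GL is horizontal with |GL| = 54.8 and L on the +x side, so L = (54.80, 0.000). A1 meets GL tangentially, so PL is at right angles to GL, so P = L + (0, 10.1) = (54.80, 10.10). Since PM ⟂ ME (tangency), |PE| = √(10.1² + 35.3²) = 36.72 regardless of where M sits on A1. So E lies on both circle(G, 83.72) and circle(P, 36.72); the above-GL intersection is E = (72.16, 42.45). M is the foot of the tangent from E: M = (64.67, 7.958).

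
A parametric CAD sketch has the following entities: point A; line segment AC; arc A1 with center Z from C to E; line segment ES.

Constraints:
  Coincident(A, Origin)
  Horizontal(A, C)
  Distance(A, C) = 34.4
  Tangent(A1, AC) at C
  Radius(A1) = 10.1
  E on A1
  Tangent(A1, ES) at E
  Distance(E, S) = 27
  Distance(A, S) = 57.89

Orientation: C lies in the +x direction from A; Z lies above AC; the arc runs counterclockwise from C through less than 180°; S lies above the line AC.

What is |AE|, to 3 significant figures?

45.6

A is at the origin; A and C share the same y with |AC| = 34.4 and C on the +x side, so C = (34.4, 0.00). The tangent condition forces ZC to be normal to AC, so Z = C + (0, 10.1) = (34.4, 10.1). Since ZE ⟂ ES (tangency), |ZS| = √(10.1² + 27.0²) = 28.8 regardless of where E sits on A1. So S lies on both circle(A, 57.89) and circle(Z, 28.8); the above-AC intersection is S = (44.4, 37.1). E is the foot of the tangent from S: E = (44.5, 10.1).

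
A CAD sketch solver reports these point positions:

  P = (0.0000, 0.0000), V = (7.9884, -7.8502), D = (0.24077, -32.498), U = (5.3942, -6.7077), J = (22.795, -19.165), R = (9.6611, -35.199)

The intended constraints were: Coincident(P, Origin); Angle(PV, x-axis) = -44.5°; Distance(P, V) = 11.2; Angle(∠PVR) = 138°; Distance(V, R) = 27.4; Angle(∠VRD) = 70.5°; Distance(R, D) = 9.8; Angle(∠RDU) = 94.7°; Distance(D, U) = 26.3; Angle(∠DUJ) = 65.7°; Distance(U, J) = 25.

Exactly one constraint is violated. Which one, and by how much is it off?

Distance(U, J) = 25 — off by 3.60.

P = (0.00, 0.00) ✓; PV at -44.50° ✓; |PV| = 11.20 ✓; ∠PVR = 138.0° ✓; |VR| = 27.40 ✓; ∠VRD = 70.50° ✓; |RD| = 9.800 ✓; ∠RDU = 94.70° ✓; |DU| = 26.30 ✓; ∠DUJ = 65.70° ✓; |UJ| = 21.40 ✗.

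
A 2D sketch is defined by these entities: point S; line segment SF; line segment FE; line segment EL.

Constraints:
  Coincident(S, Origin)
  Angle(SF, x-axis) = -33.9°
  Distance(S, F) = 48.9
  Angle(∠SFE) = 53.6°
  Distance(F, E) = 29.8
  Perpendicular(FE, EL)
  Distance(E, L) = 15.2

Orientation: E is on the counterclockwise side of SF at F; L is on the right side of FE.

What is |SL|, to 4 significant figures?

54.56

S is at the origin; SF runs at -33.9° with length 48.9, so F = 48.9·(cos -33.9°, sin -33.9°) = (40.59, -27.27). ∠SFE = 53.6°, so FE runs at -33.9° + (180° − 53.6°) = 92.50° from the x-axis; with |FE| = 29.8, E = F + 29.8·(cos 92.50°, sin 92.50°) = (39.29, 2.498). FE is perpendicular to EL; with |EL| = 15.2 on the right of FE, L = E + 15.2·(0.9990, 0.04362) = (54.47, 3.161). Then |SL| = |L − S| = 54.56.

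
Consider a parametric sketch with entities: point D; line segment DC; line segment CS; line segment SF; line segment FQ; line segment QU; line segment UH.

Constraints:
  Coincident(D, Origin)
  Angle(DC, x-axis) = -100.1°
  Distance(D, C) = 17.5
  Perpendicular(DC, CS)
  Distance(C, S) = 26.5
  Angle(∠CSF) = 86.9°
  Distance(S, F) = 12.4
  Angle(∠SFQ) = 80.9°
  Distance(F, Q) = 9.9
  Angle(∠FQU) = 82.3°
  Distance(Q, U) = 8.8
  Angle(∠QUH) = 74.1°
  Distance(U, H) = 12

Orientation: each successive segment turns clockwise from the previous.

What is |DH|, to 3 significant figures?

30.1

D is at the origin; DC runs at -100.1° with length 17.5, so C = (-3.07, -17.2). DC is perpendicular to CS, so CS runs at 170°; with |CS| = 26.5, S = (-29.2, -12.6). ∠CSF = 86.9° gives SF at 76.8° from the x-axis; with |SF| = 12.4, F = (-26.3, -0.509). ∠SFQ = 80.9° gives FQ at -22.3° from the x-axis; with |FQ| = 9.9, Q = (-17.2, -4.27). ∠FQU = 82.3° gives QU at -120° from the x-axis; with |QU| = 8.8, U = (-21.6, -11.9). ∠QUH = 74.1° gives UH at 134° from the x-axis; with |UH| = 12.0, H = (-29.9, -3.27). Then |DH| = |H − D| = 30.1.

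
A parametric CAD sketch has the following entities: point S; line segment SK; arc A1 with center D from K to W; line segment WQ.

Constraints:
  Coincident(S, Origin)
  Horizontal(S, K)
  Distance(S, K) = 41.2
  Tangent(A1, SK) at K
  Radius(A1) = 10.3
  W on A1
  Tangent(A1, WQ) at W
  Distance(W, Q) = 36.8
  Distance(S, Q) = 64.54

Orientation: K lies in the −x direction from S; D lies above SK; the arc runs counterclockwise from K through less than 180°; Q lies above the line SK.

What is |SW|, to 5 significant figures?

34.144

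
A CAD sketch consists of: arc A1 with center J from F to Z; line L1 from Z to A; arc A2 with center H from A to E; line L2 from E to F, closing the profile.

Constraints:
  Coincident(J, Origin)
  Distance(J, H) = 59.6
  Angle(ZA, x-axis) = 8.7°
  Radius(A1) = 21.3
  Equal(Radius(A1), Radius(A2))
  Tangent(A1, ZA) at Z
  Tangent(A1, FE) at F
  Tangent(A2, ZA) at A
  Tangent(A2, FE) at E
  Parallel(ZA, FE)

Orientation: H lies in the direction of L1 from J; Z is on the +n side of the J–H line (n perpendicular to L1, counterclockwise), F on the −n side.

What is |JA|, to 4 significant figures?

63.29

Tangency of A1 to both parallel lines with radius 21.3 puts Z and F at J ± 21.3·n: Z = (-3.222, 21.05), F = (3.222, -21.05). Equal radii place A and E the same way about H: A = H + 21.3·n = (55.69, 30.07), E = H − 21.3·n = (62.14, -12.04). Then |JA| = |A − J| = 63.29.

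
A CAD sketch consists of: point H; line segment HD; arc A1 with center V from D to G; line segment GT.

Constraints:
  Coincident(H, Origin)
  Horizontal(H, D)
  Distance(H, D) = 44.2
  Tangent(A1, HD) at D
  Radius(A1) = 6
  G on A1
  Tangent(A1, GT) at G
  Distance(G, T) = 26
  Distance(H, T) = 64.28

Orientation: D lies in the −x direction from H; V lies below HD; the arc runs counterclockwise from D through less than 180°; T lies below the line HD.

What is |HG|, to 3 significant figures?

50.1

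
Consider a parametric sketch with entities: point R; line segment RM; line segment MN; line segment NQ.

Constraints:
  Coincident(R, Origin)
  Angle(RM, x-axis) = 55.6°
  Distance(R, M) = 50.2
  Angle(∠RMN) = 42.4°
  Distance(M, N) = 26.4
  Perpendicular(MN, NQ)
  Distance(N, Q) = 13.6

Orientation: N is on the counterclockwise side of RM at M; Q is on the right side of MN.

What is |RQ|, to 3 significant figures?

48.6

R is at the origin; RM runs at 55.6° with length 50.2, so M = 50.2·(cos 55.6°, sin 55.6°) = (28.4, 41.4). ∠RMN = 42.4°, so MN runs at 55.6° + (180° − 42.4°) = 193° from the x-axis; with |MN| = 26.4, N = M + 26.4·(cos 193°, sin 193°) = (2.66, 35.4). The perpendicularity gives NQ at right angles to MN; with |NQ| = 13.6 on the right of MN, Q = N + 13.6·(-0.228, 0.974) = (-0.447, 48.6). Then |RQ| = |Q − R| = 48.6.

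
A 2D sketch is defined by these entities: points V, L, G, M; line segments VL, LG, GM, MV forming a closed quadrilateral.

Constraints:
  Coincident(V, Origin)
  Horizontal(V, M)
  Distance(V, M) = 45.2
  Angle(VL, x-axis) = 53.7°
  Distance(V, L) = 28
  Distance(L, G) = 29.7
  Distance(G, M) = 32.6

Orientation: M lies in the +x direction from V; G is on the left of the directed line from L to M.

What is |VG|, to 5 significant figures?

55.186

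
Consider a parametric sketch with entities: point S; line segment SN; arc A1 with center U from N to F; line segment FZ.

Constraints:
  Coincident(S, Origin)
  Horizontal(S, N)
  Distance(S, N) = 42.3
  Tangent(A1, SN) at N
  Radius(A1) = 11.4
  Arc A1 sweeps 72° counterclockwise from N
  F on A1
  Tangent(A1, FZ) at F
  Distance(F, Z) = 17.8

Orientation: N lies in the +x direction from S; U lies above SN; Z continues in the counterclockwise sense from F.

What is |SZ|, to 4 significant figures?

63.67

S is at the origin; S and N share the same y with |SN| = 42.3 and N on the +x side, so N = (42.30, 0.000). The tangent condition forces UN to be normal to SN, so U = N + (0, 11.4) = (42.30, 11.40). On A1, N sits at bearing -90° from U; a 72° counterclockwise sweep puts F at bearing -18°, so F = U + 11.4·(cos -18°, sin -18°) = (53.14, 7.877). Since A1 is tangent to FZ there, UF ⟂ FZ, so FZ runs along (−sin -18°, cos -18°); with |FZ| = 17.8, Z = (58.64, 24.81). Then |SZ| = |Z − S| = 63.67.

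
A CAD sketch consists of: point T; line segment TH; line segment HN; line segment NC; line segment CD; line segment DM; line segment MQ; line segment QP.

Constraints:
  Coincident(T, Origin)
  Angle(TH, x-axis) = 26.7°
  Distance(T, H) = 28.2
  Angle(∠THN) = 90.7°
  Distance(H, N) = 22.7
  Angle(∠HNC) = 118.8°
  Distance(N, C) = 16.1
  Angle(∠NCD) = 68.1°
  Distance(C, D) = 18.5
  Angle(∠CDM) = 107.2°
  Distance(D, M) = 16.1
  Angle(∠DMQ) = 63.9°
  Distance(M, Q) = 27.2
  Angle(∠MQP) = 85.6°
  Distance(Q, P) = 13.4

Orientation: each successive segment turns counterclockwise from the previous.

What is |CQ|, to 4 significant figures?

11.74

T is at the origin; TH runs at 26.7° with length 28.2, so H = (25.19, 12.67). ∠THN = 90.7° gives HN at 116.0° from the x-axis; with |HN| = 22.7, N = (15.24, 33.07). ∠HNC = 118.8° gives NC at 177.2° from the x-axis; with |NC| = 16.1, C = (-0.8387, 33.86). ∠NCD = 68.1° gives CD at -70.90° from the x-axis; with |CD| = 18.5, D = (5.215, 16.38). ∠CDM = 107.2° gives DM at 1.900° from the x-axis; with |DM| = 16.1, M = (21.31, 16.91). ∠DMQ = 63.9° gives MQ at 118.0° from the x-axis; with |MQ| = 27.2, Q = (8.536, 40.93). Then |CQ| = |Q − C| = 11.74.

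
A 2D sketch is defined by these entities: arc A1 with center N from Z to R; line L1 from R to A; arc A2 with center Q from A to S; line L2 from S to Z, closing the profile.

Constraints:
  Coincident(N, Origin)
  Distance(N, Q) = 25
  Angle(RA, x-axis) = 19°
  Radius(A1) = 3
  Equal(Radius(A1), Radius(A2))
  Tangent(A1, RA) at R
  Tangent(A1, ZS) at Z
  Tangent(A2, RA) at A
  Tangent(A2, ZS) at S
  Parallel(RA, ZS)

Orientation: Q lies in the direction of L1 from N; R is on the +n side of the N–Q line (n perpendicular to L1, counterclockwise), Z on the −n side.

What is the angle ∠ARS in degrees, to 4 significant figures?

13.50°

Tangency of A1 to both parallel lines with radius 3.0 puts R and Z at N ± 3.0·n: R = (-0.9767, 2.837), Z = (0.9767, -2.837). Equal radii place A and S the same way about Q: A = Q + 3.0·n = (22.66, 10.98), S = Q − 3.0·n = (24.61, 5.303). Then cos ∠ARS = RA·RS / (|RA||RS|), giving 13.50°.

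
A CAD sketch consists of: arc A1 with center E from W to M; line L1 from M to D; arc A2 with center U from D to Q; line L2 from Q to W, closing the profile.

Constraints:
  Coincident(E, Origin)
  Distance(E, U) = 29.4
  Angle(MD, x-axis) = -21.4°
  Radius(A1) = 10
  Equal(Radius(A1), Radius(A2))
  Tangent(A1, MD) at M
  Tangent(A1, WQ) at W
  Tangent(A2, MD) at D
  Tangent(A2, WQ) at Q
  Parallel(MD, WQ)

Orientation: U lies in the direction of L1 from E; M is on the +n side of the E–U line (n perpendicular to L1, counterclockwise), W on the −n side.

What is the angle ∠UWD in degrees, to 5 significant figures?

15.441°

Tangency of A1 to both parallel lines with radius 10.0 puts M and W at E ± 10.0·n: M = (3.6488, 9.3106), W = (-3.6488, -9.3106). Equal radii place D and Q the same way about U: D = U + 10.0·n = (31.022, -1.4168), Q = U − 10.0·n = (23.724, -20.038). Then cos ∠UWD = WU·WD / (|WU||WD|), giving 15.441°.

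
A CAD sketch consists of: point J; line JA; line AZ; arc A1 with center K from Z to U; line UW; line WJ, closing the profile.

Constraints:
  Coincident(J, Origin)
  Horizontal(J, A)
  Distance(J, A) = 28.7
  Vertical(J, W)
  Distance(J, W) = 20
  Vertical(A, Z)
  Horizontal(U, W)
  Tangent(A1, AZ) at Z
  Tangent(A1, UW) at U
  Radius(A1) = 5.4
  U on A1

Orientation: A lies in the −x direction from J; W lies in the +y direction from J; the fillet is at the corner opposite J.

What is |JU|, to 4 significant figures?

30.71

J is at the origin; J and A share the same y with |JA| = 28.7 and A on the −x side, so A = (-28.70, 0.000). JW is vertical with |JW| = 20.0 and W on the +y side, so W = (0.000, 20.00). The virtual corner opposite J is at (-28.70, 20.00). A1 meets AZ tangentially, so KZ is at right angles to AZ and since A1 is tangent to UW there, KU ⟂ UW, with radius 5.4, so the center K sits 5.4 in from both sides at K = (-23.30, 14.60). That places the tangent points at Z = (-28.70, 14.60) on AZ and U = (-23.30, 20.00) on UW. Then |JU| = |U − J| = 30.71.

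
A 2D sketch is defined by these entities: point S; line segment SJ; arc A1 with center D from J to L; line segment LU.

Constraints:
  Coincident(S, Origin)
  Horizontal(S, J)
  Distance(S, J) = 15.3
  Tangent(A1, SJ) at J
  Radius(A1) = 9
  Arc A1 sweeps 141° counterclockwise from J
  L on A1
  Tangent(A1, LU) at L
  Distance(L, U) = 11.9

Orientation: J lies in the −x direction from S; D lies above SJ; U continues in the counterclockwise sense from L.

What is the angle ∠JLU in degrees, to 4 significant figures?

109.5°

On A1, J sits at bearing -90° from D; a 141° counterclockwise sweep puts L at bearing 51°, so L = D + 9.0·(cos 51°, sin 51°) = (-9.636, 15.99). The tangent condition forces DL to be normal to LU, so LU runs along (−sin 51°, cos 51°); with |LU| = 11.9, U = (-18.88, 23.48). Then cos ∠JLU = LJ·LU / (|LJ||LU|), giving 109.5°.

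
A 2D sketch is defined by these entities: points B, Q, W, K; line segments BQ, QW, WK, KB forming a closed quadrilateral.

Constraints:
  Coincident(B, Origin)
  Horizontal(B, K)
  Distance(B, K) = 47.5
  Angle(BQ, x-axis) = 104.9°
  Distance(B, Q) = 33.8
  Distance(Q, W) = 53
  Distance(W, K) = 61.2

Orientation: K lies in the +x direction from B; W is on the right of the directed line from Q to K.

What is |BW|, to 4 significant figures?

22.74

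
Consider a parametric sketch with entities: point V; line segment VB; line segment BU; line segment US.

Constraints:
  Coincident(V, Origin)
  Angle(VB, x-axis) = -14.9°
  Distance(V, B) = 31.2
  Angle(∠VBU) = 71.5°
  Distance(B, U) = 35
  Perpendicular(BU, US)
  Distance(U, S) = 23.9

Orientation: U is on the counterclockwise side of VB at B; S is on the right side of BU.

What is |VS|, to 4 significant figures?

59.08

V is at the origin; VB runs at -14.9° with length 31.2, so B = 31.2·(cos -14.9°, sin -14.9°) = (30.15, -8.023). ∠VBU = 71.5°, so BU runs at -14.9° + (180° − 71.5°) = 93.60° from the x-axis; with |BU| = 35.0, U = B + 35.0·(cos 93.60°, sin 93.60°) = (27.95, 26.91). The perpendicularity gives US at right angles to BU; with |US| = 23.9 on the right of BU, S = U + 23.9·(0.9980, 0.06279) = (51.81, 28.41). Then |VS| = |S − V| = 59.08.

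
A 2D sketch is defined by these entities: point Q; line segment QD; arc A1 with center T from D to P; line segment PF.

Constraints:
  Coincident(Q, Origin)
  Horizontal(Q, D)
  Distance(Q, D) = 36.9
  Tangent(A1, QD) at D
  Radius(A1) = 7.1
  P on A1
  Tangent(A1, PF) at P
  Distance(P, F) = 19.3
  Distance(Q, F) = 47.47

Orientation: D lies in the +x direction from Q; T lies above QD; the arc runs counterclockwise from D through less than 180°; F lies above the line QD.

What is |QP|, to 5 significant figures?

44.659

Checks: |TP| = 7.100 ✓; ∠(TP, PF) = 90.00° ✓; |PF| = 19.30 ✓; |QF| = 47.47 ✓.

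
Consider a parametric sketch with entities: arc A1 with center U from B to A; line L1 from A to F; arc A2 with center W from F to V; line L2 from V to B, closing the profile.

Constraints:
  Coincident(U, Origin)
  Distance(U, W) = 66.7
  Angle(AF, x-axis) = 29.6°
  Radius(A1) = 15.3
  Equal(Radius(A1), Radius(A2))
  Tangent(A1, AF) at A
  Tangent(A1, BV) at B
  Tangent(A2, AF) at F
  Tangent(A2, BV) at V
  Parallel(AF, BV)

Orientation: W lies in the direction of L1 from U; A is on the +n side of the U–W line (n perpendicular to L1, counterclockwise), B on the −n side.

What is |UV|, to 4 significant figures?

68.43

The slot axis is L1's direction at 29.6°, so u = (cos 29.6°, sin 29.6°) = (0.8695, 0.4939) and n = (−sin 29.6°, cos 29.6°) = (-0.4939, 0.8695). U is at the origin and W lies 66.7 along u from U, so W = 66.7·u = (58.00, 32.95). Tangency of A1 to both parallel lines with radius 15.3 puts A and B at U ± 15.3·n: A = (-7.557, 13.30), B = (7.557, -13.30). Equal radii place F and V the same way about W: F = W + 15.3·n = (50.44, 46.25), V = W − 15.3·n = (65.55, 19.64). Then |UV| = |V − U| = 68.43.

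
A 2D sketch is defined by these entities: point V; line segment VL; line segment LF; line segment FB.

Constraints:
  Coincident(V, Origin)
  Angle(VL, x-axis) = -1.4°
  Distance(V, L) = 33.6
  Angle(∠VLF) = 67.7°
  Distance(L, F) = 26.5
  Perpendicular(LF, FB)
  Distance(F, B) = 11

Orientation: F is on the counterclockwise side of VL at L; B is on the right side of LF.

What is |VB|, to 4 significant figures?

44.28

∠VLF = 67.7°, so LF runs at -1.4° + (180° − 67.7°) = 110.9° from the x-axis; with |LF| = 26.5, F = L + 26.5·(cos 110.9°, sin 110.9°) = (24.14, 23.94). LF is perpendicular to FB; with |FB| = 11.0 on the right of LF, B = F + 11.0·(0.9342, 0.3567) = (34.41, 27.86). Then |VB| = |B − V| = 44.28.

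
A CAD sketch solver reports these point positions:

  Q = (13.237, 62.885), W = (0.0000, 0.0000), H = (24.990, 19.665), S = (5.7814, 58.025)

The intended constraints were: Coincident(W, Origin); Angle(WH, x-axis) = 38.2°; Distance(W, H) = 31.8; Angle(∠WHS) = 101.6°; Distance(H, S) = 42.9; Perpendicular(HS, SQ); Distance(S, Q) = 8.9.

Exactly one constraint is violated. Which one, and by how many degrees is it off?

Perpendicular(HS, SQ) — off by 6.50°.

W = (0.00, 0.00) ✓; WH at 38.20° ✓; |WH| = 31.80 ✓; ∠WHS = 101.6° ✓; |HS| = 42.90 ✓; ∠(HS, SQ) = 83.50° ✗; |SQ| = 8.900 ✓.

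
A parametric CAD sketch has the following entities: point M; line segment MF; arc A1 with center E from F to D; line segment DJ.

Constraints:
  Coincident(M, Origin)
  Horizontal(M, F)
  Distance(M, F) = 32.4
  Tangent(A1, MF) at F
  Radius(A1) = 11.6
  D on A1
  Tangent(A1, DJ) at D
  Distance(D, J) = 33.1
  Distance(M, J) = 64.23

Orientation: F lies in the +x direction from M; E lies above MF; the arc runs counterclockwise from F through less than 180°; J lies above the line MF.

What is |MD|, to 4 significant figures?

45.14

M is at the origin; M and F share the same y with |MF| = 32.4 and F on the +x side, so F = (32.40, 0.000). Tangency of A1 to MF means the radius EF is perpendicular to MF, so E = F + (0, 11.6) = (32.40, 11.60). Since ED ⟂ DJ (tangency), |EJ| = √(11.6² + 33.1²) = 35.07 regardless of where D sits on A1. So J lies on both circle(M, 64.23) and circle(E, 35.07); the above-MF intersection is J = (47.46, 43.27). D is the foot of the tangent from J: D = (43.93, 10.36).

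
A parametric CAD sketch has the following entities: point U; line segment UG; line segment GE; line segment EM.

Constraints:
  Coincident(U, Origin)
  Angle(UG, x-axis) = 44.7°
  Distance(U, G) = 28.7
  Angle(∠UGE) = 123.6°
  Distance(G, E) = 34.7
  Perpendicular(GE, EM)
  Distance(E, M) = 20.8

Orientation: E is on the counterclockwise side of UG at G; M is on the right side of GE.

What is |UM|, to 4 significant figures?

67.51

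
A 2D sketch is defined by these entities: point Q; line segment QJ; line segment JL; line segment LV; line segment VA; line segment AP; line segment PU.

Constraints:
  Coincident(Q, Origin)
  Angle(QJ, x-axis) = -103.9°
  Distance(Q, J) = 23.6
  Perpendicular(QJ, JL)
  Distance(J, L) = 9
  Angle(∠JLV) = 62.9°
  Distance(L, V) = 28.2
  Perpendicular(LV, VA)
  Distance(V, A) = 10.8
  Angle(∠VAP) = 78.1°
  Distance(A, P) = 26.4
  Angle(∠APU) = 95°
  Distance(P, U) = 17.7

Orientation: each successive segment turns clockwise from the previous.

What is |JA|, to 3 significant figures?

24.3

∠JLV = 62.9° gives LV at 49.0° from the x-axis; with |LV| = 28.2, V = (4.10, 0.536). The perpendicularity gives VA at right angles to LV, so VA runs at -41.0°; with |VA| = 10.8, A = (12.2, -6.55). Then |JA| = |A − J| = 24.3.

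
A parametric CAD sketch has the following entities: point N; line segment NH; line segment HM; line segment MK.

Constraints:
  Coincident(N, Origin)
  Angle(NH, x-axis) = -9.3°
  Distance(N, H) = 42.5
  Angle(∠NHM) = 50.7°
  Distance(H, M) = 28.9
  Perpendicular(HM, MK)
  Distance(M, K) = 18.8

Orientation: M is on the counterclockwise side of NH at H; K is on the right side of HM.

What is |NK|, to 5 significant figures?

51.726

∠NHM = 50.7°, so HM runs at -9.3° + (180° − 50.7°) = 120.00° from the x-axis; with |HM| = 28.9, M = H + 28.9·(cos 120.00°, sin 120.00°) = (27.491, 18.160). HM is perpendicular to MK; with |MK| = 18.8 on the right of HM, K = M + 18.8·(0.86603, 0.50000) = (43.773, 27.560). Then |NK| = |K − N| = 51.726.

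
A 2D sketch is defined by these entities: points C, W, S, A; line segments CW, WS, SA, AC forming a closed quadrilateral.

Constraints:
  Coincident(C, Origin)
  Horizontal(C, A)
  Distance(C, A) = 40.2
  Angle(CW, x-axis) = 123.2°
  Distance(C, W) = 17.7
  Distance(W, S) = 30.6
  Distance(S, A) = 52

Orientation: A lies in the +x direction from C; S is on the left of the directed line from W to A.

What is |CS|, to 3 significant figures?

40.9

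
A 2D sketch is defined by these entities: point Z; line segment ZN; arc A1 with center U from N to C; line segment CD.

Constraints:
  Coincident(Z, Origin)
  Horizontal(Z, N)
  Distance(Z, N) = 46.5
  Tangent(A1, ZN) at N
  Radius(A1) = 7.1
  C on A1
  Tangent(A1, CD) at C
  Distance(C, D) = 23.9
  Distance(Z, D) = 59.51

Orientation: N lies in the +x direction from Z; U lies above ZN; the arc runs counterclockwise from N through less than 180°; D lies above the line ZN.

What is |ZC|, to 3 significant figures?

54.1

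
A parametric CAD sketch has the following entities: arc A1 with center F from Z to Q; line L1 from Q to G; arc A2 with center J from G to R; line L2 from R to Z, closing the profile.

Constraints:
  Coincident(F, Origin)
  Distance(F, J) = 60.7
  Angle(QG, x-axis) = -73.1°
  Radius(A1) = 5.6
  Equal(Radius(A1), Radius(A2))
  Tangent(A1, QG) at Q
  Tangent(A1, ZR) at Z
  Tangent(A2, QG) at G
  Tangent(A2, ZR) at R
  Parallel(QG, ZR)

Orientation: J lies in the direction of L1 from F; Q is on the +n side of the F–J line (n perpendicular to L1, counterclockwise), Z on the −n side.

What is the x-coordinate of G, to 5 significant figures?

23.004

Tangency of A1 to both parallel lines with radius 5.6 puts Q and Z at F ± 5.6·n: Q = (5.3582, 1.6279), Z = (-5.3582, -1.6279). Equal radii place G and R the same way about J: G = J + 5.6·n = (23.004, -56.451), R = J − 5.6·n = (12.287, -59.707). So G.x = 23.004.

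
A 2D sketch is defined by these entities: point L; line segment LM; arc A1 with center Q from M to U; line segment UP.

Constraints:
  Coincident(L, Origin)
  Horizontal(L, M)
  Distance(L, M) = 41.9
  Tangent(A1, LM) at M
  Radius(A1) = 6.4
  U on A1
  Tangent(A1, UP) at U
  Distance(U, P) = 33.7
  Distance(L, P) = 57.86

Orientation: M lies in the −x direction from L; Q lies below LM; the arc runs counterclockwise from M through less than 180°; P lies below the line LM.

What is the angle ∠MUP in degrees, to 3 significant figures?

129°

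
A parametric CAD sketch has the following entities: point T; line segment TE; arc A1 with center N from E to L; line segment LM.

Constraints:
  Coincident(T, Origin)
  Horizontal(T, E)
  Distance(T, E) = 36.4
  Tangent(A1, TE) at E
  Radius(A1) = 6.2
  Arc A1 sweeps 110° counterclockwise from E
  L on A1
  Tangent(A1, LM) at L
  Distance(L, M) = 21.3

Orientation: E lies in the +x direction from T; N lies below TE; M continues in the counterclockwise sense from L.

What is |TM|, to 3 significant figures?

47.3

T is at the origin; TE is horizontal with |TE| = 36.4 and E on the +x side, so E = (36.4, 0.00). The tangent condition forces NE to be normal to TE, so N = E + (0, -6.2) = (36.4, -6.20). On A1, E sits at bearing 90° from N; a 110° counterclockwise sweep puts L at bearing 200°, so L = N + 6.2·(cos 200°, sin 200°) = (30.6, -8.32). Tangency of A1 to LM means the radius NL is perpendicular to LM, so LM runs along (−sin 200°, cos 200°); with |LM| = 21.3, M = (37.9, -28.3). Then |TM| = |M − T| = 47.3.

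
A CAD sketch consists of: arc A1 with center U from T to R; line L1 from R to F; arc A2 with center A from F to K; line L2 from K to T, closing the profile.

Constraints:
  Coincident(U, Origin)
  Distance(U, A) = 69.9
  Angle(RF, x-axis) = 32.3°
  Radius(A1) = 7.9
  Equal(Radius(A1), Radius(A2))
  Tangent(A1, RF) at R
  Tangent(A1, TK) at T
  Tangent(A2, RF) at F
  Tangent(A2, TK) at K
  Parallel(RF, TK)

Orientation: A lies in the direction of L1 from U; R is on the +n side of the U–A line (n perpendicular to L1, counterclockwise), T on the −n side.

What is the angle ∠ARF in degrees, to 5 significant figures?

6.4481°

The slot axis is L1's direction at 32.3°, so u = (cos 32.3°, sin 32.3°) = (0.84526, 0.53435) and n = (−sin 32.3°, cos 32.3°) = (-0.53435, 0.84526). U is at the origin and A lies 69.9 along u from U, so A = 69.9·u = (59.084, 37.351). Tangency of A1 to both parallel lines with radius 7.9 puts R and T at U ± 7.9·n: R = (-4.2214, 6.6776), T = (4.2214, -6.6776). Equal radii place F and K the same way about A: F = A + 7.9·n = (54.862, 44.029), K = A − 7.9·n = (63.305, 30.674). Then cos ∠ARF = RA·RF / (|RA||RF|), giving 6.4481°.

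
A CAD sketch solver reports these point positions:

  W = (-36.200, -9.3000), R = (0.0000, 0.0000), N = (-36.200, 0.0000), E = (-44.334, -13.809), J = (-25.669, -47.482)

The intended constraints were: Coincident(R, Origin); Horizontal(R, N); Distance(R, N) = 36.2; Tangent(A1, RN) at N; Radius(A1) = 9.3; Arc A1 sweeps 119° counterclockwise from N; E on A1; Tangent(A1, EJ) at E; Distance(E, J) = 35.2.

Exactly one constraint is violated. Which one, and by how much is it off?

Distance(E, J) = 35.2 — off by 3.30.

R = (0.00, 0.00) ✓; R.y = 0.00, N.y = 0.00 ✓; |RN| = 36.20 ✓; ∠(WN, NR) = 90.00° ✓; |WN| = 9.300 ✓; bearing(W→E) − bearing(W→N) = 119.0° ✓; |WE| = 9.300 ✓; ∠(WE, EJ) = 90.00° ✓; |EJ| = 38.50 ✗.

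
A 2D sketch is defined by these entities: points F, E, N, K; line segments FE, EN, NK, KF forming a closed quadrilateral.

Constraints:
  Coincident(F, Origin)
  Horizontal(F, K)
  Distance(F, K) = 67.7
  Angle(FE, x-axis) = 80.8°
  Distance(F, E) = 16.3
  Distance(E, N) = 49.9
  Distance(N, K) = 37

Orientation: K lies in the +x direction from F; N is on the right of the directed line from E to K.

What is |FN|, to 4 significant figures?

41.99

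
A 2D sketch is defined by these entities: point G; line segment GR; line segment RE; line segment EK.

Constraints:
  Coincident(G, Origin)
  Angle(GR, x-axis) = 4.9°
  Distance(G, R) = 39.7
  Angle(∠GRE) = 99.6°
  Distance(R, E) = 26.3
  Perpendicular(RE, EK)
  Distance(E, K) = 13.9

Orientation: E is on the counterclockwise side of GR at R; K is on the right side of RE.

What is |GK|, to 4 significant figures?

62.43

G is at the origin; GR runs at 4.9° with length 39.7, so R = 39.7·(cos 4.9°, sin 4.9°) = (39.55, 3.391). ∠GRE = 99.6°, so RE runs at 4.9° + (180° − 99.6°) = 85.30° from the x-axis; with |RE| = 26.3, E = R + 26.3·(cos 85.30°, sin 85.30°) = (41.71, 29.60). The perpendicularity gives EK at right angles to RE; with |EK| = 13.9 on the right of RE, K = E + 13.9·(0.9966, -0.08194) = (55.56, 28.46). Then |GK| = |K − G| = 62.43.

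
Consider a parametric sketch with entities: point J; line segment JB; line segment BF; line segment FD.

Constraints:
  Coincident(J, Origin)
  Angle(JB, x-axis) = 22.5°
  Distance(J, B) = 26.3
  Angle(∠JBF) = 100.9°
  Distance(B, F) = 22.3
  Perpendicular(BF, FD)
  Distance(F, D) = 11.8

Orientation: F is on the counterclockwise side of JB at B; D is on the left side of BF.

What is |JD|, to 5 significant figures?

30.668

∠JBF = 100.9°, so BF runs at 22.5° + (180° − 100.9°) = 101.60° from the x-axis; with |BF| = 22.3, F = B + 22.3·(cos 101.60°, sin 101.60°) = (19.814, 31.909). The perpendicularity gives FD at right angles to BF; with |FD| = 11.8 on the left of BF, D = F + 11.8·(-0.97958, -0.20108) = (8.2550, 29.536). Then |JD| = |D − J| = 30.668.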